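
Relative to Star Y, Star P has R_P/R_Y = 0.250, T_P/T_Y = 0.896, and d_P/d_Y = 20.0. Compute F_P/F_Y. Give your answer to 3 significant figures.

L_P/L_Y = (R_P/R_Y)²(T_P/T_Y)⁴ = (0.250)² × (0.896)⁴ = 0.04028.
F_P/F_Y = (L_P/L_Y)/(d_P/d_Y)² = 0.04028 / (20.0)² = 1.007×10^-4.

1.01×10^-4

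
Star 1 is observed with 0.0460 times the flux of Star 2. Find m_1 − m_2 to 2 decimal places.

3.34

m_1 − m_2 = −2.5 log₁₀(F_1/F_2) = −2.5 log₁₀(0.0460) = −2.5 × (-1.337) = 3.343.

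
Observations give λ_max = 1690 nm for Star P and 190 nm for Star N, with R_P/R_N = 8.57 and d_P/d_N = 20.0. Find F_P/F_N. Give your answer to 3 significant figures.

Wien's law: T_P/T_N = λ_N/λ_P = 190/1690 = 0.1124.
L_P/L_N = (R_P/R_N)²(T_P/T_N)⁴ = (8.57)²(0.1124)⁴ = 0.01173.
F_P/F_N = (L_P/L_N)/(d_P/d_N)² = 0.01173/(20.0)² = 2.933×10^-5.

2.93×10^-5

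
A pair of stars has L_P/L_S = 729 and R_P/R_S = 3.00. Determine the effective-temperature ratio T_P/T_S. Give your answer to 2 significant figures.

3.0

L ∝ R²T⁴ gives T ∝ (L/R²)^(1/4), so
T_P/T_S = (729 / 3.00²)^(1/4) = (81.00)^(1/4) = 3.000.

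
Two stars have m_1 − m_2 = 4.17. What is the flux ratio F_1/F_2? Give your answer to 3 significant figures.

F_1/F_2 = 10^(−(m_1 − m_2)/2.5) = 10^(-4.17/2.5) = 10^-1.668 = 0.02148.

0.0215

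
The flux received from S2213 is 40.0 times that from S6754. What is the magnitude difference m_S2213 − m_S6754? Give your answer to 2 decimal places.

m_S2213 − m_S6754 = −2.5 log₁₀(F_S2213/F_S6754) = −2.5 log₁₀(40.0) = −2.5 × (1.602) = -4.005.

-4.01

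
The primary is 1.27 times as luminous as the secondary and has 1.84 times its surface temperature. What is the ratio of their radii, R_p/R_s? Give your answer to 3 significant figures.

L ∝ R²T⁴ gives R ∝ √L / T², so
R_p/R_s = √(1.27) / (1.84)² = 1.127 / 3.386 = 0.3329.

0.333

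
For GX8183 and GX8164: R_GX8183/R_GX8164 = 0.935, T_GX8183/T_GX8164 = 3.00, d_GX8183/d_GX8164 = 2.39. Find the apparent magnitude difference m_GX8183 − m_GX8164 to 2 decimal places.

L_GX8183/L_GX8164 = (0.935)²(3.00)⁴ = 70.81.
F_GX8183/F_GX8164 = (L_GX8183/L_GX8164)/(d_GX8183/d_GX8164)² = 70.81/5.712 = 12.40.
m_GX8183 − m_GX8164 = −2.5 log₁₀(12.40) = -2.73.

-2.73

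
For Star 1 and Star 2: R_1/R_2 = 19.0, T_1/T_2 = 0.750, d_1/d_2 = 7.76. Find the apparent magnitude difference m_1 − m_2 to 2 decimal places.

-0.70

L_1/L_2 = (19.0)²(0.750)⁴ = 114.2.
F_1/F_2 = (L_1/L_2)/(d_1/d_2)² = 114.2/60.22 = 1.897.
m_1 − m_2 = −2.5 log₁₀(1.897) = -0.70.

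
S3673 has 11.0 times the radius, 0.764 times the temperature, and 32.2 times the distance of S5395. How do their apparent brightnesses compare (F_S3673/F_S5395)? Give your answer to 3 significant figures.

0.0398

L_S3673/L_S5395 = (R_S3673/R_S5395)²(T_S3673/T_S5395)⁴ = (11.0)² × (0.764)⁴ = 41.22.
F_S3673/F_S5395 = (L_S3673/L_S5395)/(d_S3673/d_S5395)² = 41.22 / (32.2)² = 0.03976.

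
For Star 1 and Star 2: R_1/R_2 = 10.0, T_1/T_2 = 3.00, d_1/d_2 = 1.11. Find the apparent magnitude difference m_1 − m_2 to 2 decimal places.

L_1/L_2 = (10.0)²(3.00)⁴ = 8100.
F_1/F_2 = (L_1/L_2)/(d_1/d_2)² = 8100/1.232 = 6574.
m_1 − m_2 = −2.5 log₁₀(6574) = -9.54.

-9.54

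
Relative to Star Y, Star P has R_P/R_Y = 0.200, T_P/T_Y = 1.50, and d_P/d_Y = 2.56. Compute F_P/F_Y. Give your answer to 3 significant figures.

L_P/L_Y = (R_P/R_Y)²(T_P/T_Y)⁴ = (0.200)² × (1.50)⁴ = 0.2025.
F_P/F_Y = (L_P/L_Y)/(d_P/d_Y)² = 0.2025 / (2.56)² = 0.03090.

0.0309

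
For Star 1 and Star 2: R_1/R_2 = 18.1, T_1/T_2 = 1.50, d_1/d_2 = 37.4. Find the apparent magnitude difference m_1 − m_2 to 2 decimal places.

-0.18

L_1/L_2 = (18.1)²(1.50)⁴ = 1659.
F_1/F_2 = (L_1/L_2)/(d_1/d_2)² = 1659/1399 = 1.186.
m_1 − m_2 = −2.5 log₁₀(1.186) = -0.18.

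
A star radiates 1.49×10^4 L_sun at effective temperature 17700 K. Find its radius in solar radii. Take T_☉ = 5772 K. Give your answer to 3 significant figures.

R/R_☉ = √(L/L_☉) / (T/T_☉)² = √(1.49×10^4) / (3.067)²
       = 122.1 / 9.404 = 12.98.

13.0 solar radii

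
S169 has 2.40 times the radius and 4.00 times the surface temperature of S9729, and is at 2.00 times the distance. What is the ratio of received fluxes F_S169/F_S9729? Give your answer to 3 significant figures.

369

L_S169/L_S9729 = (R_S169/R_S9729)²(T_S169/T_S9729)⁴ = (2.40)² × (4.00)⁴ = 1475.
F_S169/F_S9729 = (L_S169/L_S9729)/(d_S169/d_S9729)² = 1475 / (2.00)² = 368.6.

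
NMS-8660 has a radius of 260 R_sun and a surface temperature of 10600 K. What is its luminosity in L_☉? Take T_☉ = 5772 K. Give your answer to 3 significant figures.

L/L_☉ = (R/R_☉)² (T/T_☉)⁴ = (260)² × (10600/5772)⁴
       = 6.760×10^4 × (1.836)⁴ = 6.760×10^4 × 11.37 = 7.689×10^5.

7.69×10^5 L_☉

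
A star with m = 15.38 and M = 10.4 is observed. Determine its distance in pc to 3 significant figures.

99.1 pc

m − M = 5 log₁₀(d/10 pc)
15.38 − (10.4) = 4.98 = 5 log₁₀(d/10)
d = 10 × 10^(4.98/5) = 10 × 10^0.996 = 99.08 pc.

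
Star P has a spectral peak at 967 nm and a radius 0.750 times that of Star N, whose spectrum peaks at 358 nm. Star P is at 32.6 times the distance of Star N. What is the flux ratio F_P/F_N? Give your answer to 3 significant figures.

9.94×10^-6

Wien's law: T_P/T_N = λ_N/λ_P = 358/967 = 0.3702.
L_P/L_N = (R_P/R_N)²(T_P/T_N)⁴ = (0.750)²(0.3702)⁴ = 0.01057.
F_P/F_N = (L_P/L_N)/(d_P/d_N)² = 0.01057/(32.6)² = 9.943×10^-6.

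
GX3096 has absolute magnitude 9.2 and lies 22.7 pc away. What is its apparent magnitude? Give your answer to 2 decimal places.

10.98

m = M + 5 log₁₀(d/10 pc) = 9.2 + 5 log₁₀(22.7/10)
  = 9.2 + 5 × 0.356 = 9.2 + 1.78 = 10.98.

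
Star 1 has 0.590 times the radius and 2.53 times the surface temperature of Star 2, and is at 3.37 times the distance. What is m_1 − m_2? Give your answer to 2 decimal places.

-0.25

L_1/L_2 = (0.590)²(2.53)⁴ = 14.26.
F_1/F_2 = (L_1/L_2)/(d_1/d_2)² = 14.26/11.36 = 1.256.
m_1 − m_2 = −2.5 log₁₀(1.256) = -0.25.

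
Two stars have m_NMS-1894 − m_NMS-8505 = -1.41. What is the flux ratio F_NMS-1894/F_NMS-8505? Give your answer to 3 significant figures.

F_NMS-1894/F_NMS-8505 = 10^(−(m_NMS-1894 − m_NMS-8505)/2.5) = 10^(1.41/2.5) = 10^0.564 = 3.664.

3.66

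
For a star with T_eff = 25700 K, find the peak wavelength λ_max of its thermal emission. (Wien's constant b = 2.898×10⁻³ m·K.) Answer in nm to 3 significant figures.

λ_max = b/T = 2.898×10⁻³ / 25700 = 1.13×10^-7 m = 112.8 nm.

113 nm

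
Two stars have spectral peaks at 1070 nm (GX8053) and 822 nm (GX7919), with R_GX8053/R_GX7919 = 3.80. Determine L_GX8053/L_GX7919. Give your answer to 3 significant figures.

Wien's law gives T ∝ 1/λ_max, so T_GX8053/T_GX7919 = λ_GX7919/λ_GX8053 = 822/1070 = 0.7682.
Then L ∝ R²T⁴ gives L_GX8053/L_GX7919 = (3.80)² × (0.7682)⁴ = 14.44 × 0.3483 = 5.029.

5.03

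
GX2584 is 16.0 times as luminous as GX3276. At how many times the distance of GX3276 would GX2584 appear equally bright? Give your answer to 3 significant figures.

4.00

Equal flux requires L_GX2584/d_GX2584² = L_GX3276/d_GX3276², so d_GX2584/d_GX3276 = √(L_GX2584/L_GX3276)
= √(16.0) = 4.000.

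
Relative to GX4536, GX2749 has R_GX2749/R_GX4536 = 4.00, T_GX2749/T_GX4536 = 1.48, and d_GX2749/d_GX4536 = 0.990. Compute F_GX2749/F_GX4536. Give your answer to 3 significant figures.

L_GX2749/L_GX4536 = (R_GX2749/R_GX4536)²(T_GX2749/T_GX4536)⁴ = (4.00)² × (1.48)⁴ = 76.77.
F_GX2749/F_GX4536 = (L_GX2749/L_GX4536)/(d_GX2749/d_GX4536)² = 76.77 / (0.990)² = 78.32.

78.3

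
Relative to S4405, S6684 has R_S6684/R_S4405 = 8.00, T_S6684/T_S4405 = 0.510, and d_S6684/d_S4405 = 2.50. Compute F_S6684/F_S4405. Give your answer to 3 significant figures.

0.693

L_S6684/L_S4405 = (R_S6684/R_S4405)²(T_S6684/T_S4405)⁴ = (8.00)² × (0.510)⁴ = 4.330.
F_S6684/F_S4405 = (L_S6684/L_S4405)/(d_S6684/d_S4405)² = 4.330 / (2.50)² = 0.6928.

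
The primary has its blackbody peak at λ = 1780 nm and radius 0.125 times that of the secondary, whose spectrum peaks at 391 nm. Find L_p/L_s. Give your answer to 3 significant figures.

3.64×10^-5

Wien's law gives T ∝ 1/λ_max, so T_p/T_s = λ_s/λ_p = 391/1780 = 0.2197.
Then L ∝ R²T⁴ gives L_p/L_s = (0.125)² × (0.2197)⁴ = 0.01562 × 0.002328 = 3.638×10^-5.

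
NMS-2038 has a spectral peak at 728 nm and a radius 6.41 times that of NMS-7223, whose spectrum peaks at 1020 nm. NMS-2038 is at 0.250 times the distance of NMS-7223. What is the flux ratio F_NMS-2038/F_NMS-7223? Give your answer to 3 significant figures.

2.53×10^3

Wien's law: T_NMS-2038/T_NMS-7223 = λ_NMS-7223/λ_NMS-2038 = 1020/728 = 1.401.
L_NMS-2038/L_NMS-7223 = (R_NMS-2038/R_NMS-7223)²(T_NMS-2038/T_NMS-7223)⁴ = (6.41)²(1.401)⁴ = 158.3.
F_NMS-2038/F_NMS-7223 = (L_NMS-2038/L_NMS-7223)/(d_NMS-2038/d_NMS-7223)² = 158.3/(0.250)² = 2533.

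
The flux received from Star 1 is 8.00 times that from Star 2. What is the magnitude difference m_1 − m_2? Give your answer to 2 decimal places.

-2.26

m_1 − m_2 = −2.5 log₁₀(F_1/F_2) = −2.5 log₁₀(8.00) = −2.5 × (0.903) = -2.258.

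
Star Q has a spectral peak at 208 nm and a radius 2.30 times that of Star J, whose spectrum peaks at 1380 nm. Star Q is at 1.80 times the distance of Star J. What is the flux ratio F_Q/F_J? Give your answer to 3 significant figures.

3.16×10^3

Wien's law: T_Q/T_J = λ_J/λ_Q = 1380/208 = 6.635.
L_Q/L_J = (R_Q/R_J)²(T_Q/T_J)⁴ = (2.30)²(6.635)⁴ = 1.025×10^4.
F_Q/F_J = (L_Q/L_J)/(d_Q/d_J)² = 1.025×10^4/(1.80)² = 3164.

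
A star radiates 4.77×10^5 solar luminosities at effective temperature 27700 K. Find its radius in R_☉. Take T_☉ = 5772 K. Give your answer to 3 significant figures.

R/R_☉ = √(L/L_☉) / (T/T_☉)² = √(4.77×10^5) / (4.799)²
       = 690.7 / 23.03 = 29.99.

30.0 R_☉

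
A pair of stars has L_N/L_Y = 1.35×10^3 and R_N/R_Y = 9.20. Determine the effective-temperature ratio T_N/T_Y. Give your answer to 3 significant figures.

2.00

L ∝ R²T⁴ gives T ∝ (L/R²)^(1/4), so
T_N/T_Y = (1.35×10^3 / 9.20²)^(1/4) = (15.95)^(1/4) = 1.998.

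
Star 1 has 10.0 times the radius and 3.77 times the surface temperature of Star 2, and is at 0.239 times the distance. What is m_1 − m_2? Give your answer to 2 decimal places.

L_1/L_2 = (10.0)²(3.77)⁴ = 2.020×10^4.
F_1/F_2 = (L_1/L_2)/(d_1/d_2)² = 2.020×10^4/0.05712 = 3.536×10^5.
m_1 − m_2 = −2.5 log₁₀(3.536×10^5) = -13.87.

-13.87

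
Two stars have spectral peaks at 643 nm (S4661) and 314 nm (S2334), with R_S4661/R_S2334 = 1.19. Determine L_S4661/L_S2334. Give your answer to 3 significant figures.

0.0805

Wien's law gives T ∝ 1/λ_max, so T_S4661/T_S2334 = λ_S2334/λ_S4661 = 314/643 = 0.4883.
Then L ∝ R²T⁴ gives L_S4661/L_S2334 = (1.19)² × (0.4883)⁴ = 1.416 × 0.05687 = 0.08053.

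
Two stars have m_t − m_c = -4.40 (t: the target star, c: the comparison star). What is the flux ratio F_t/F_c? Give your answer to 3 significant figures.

57.5

F_t/F_c = 10^(−(m_t − m_c)/2.5) = 10^(4.40/2.5) = 10^1.760 = 57.54.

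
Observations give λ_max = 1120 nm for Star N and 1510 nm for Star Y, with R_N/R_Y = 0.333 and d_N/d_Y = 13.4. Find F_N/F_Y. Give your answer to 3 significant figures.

Wien's law: T_N/T_Y = λ_Y/λ_N = 1510/1120 = 1.348.
L_N/L_Y = (R_N/R_Y)²(T_N/T_Y)⁴ = (0.333)²(1.348)⁴ = 0.3664.
F_N/F_Y = (L_N/L_Y)/(d_N/d_Y)² = 0.3664/(13.4)² = 0.002040.

0.00204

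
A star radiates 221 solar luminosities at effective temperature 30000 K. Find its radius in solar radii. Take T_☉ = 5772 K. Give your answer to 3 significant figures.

0.550 solar radii

R/R_☉ = √(L/L_☉) / (T/T_☉)² = √(221) / (5.198)²
       = 14.87 / 27.01 = 0.5503.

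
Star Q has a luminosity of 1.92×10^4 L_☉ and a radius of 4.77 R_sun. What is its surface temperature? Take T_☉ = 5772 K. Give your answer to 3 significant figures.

T/T_☉ = (L/L_☉)^(1/4) / (R/R_☉)^(1/2)
T = 5772 × (1.92×10^4)^(1/4) / √(4.77) = 5772 × 11.77 / 2.184 = 3.111×10^4 K.

3.11×10^4 K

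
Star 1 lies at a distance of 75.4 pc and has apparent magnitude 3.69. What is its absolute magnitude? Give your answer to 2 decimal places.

M = m − 5 log₁₀(d/10 pc) = 3.69 − 5 log₁₀(75.4/10)
  = 3.69 − 5 × 0.877 = 3.69 − 4.39 = -0.70.

-0.70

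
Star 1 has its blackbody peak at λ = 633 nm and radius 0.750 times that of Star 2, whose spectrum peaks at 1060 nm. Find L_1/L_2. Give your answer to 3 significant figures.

4.42

Wien's law gives T ∝ 1/λ_max, so T_1/T_2 = λ_2/λ_1 = 1060/633 = 1.675.
Then L ∝ R²T⁴ gives L_1/L_2 = (0.750)² × (1.675)⁴ = 0.5625 × 7.863 = 4.423.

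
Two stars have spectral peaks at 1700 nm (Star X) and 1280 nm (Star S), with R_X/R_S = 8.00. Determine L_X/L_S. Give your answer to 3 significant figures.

20.6

Wien's law gives T ∝ 1/λ_max, so T_X/T_S = λ_S/λ_X = 1280/1700 = 0.7529.
Then L ∝ R²T⁴ gives L_X/L_S = (8.00)² × (0.7529)⁴ = 64.00 × 0.3214 = 20.57.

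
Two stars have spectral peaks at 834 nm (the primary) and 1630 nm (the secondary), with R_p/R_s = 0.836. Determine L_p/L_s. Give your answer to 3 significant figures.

10.2

Wien's law gives T ∝ 1/λ_max, so T_p/T_s = λ_s/λ_p = 1630/834 = 1.954.
Then L ∝ R²T⁴ gives L_p/L_s = (0.836)² × (1.954)⁴ = 0.6989 × 14.59 = 10.20.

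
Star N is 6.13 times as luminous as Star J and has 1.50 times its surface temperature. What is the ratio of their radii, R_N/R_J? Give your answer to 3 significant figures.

L ∝ R²T⁴ gives R ∝ √L / T², so
R_N/R_J = √(6.13) / (1.50)² = 2.476 / 2.250 = 1.100.

1.10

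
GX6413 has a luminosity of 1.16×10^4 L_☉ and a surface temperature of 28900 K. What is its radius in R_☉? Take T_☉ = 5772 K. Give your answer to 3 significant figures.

R/R_☉ = √(L/L_☉) / (T/T_☉)² = √(1.16×10^4) / (5.007)²
       = 107.7 / 25.07 = 4.296.

4.30 R_☉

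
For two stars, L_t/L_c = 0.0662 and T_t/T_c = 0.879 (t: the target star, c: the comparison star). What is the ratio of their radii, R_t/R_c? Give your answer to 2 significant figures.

L ∝ R²T⁴ gives R ∝ √L / T², so
R_t/R_c = √(0.0662) / (0.879)² = 0.2573 / 0.7726 = 0.3330.

0.33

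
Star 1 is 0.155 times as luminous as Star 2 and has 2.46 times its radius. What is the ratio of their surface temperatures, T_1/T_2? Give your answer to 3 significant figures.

0.400

L ∝ R²T⁴ gives T ∝ (L/R²)^(1/4), so
T_1/T_2 = (0.155 / 2.46²)^(1/4) = (0.02561)^(1/4) = 0.4001.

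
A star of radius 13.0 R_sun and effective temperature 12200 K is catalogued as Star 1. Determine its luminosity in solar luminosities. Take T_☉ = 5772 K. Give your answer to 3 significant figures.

L/L_☉ = (R/R_☉)² (T/T_☉)⁴ = (13.0)² × (12200/5772)⁴
       = 169.0 × (2.114)⁴ = 169.0 × 19.96 = 3373.

3.37×10^3 solar luminosities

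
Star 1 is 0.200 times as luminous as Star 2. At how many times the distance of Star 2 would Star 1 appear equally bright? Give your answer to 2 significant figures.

0.45

Equal flux requires L_1/d_1² = L_2/d_2², so d_1/d_2 = √(L_1/L_2)
= √(0.200) = 0.4472.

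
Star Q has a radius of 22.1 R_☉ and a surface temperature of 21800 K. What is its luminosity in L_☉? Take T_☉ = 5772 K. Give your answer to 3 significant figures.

9.94×10^4 L_☉

L/L_☉ = (R/R_☉)² (T/T_☉)⁴ = (22.1)² × (21800/5772)⁴
       = 488.4 × (3.777)⁴ = 488.4 × 203.5 = 9.938×10^4.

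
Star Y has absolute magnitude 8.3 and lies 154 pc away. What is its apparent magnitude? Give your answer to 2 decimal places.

14.24

m = M + 5 log₁₀(d/10 pc) = 8.3 + 5 log₁₀(154/10)
  = 8.3 + 5 × 1.188 = 8.3 + 5.94 = 14.24.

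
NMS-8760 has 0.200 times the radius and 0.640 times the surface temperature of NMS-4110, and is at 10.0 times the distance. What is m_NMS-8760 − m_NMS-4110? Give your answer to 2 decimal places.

10.43

L_NMS-8760/L_NMS-4110 = (0.200)²(0.640)⁴ = 0.006711.
F_NMS-8760/F_NMS-4110 = (L_NMS-8760/L_NMS-4110)/(d_NMS-8760/d_NMS-4110)² = 0.006711/100.0 = 6.711×10^-5.
m_NMS-8760 − m_NMS-4110 = −2.5 log₁₀(6.711×10^-5) = 10.43.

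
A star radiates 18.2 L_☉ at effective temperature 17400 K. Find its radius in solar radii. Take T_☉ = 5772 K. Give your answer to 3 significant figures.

R/R_☉ = √(L/L_☉) / (T/T_☉)² = √(18.2) / (3.015)²
       = 4.266 / 9.088 = 0.4695.

0.469 solar radii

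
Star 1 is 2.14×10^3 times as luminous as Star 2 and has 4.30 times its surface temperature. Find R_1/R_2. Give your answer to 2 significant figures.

L ∝ R²T⁴ gives R ∝ √L / T², so
R_1/R_2 = √(2.14×10^3) / (4.30)² = 46.26 / 18.49 = 2.502.

2.5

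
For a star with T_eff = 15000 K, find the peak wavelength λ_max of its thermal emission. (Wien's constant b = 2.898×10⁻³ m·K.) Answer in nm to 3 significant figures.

λ_max = b/T = 2.898×10⁻³ / 15000 = 1.93×10^-7 m = 193.2 nm.

193 nm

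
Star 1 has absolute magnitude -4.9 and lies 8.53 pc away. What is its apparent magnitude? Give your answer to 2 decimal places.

m = M + 5 log₁₀(d/10 pc) = -4.9 + 5 log₁₀(8.53/10)
  = -4.9 + 5 × -0.069 = -4.9 + -0.35 = -5.25.

-5.25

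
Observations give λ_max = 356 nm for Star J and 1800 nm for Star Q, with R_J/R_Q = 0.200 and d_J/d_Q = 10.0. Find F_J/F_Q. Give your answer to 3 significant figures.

0.261

Wien's law: T_J/T_Q = λ_Q/λ_J = 1800/356 = 5.056.
L_J/L_Q = (R_J/R_Q)²(T_J/T_Q)⁴ = (0.200)²(5.056)⁴ = 26.14.
F_J/F_Q = (L_J/L_Q)/(d_J/d_Q)² = 26.14/(10.0)² = 0.2614.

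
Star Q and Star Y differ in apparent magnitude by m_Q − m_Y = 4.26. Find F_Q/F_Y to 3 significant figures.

0.0198

F_Q/F_Y = 10^(−(m_Q − m_Y)/2.5) = 10^(-4.26/2.5) = 10^-1.704 = 0.01977.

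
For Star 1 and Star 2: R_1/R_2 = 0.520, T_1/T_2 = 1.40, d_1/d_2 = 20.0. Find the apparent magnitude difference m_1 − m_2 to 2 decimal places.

L_1/L_2 = (0.520)²(1.40)⁴ = 1.039.
F_1/F_2 = (L_1/L_2)/(d_1/d_2)² = 1.039/400.0 = 0.002597.
m_1 − m_2 = −2.5 log₁₀(0.002597) = 6.46.

6.46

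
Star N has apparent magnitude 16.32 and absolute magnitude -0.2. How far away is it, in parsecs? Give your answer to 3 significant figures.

2.01×10^4 pc

m − M = 5 log₁₀(d/10 pc)
16.32 − (-0.2) = 16.52 = 5 log₁₀(d/10)
d = 10 × 10^(16.52/5) = 10 × 10^3.304 = 2.014×10^4 pc.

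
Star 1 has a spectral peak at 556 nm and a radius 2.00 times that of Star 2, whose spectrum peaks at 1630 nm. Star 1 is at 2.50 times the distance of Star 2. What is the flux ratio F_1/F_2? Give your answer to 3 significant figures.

47.3

Wien's law: T_1/T_2 = λ_2/λ_1 = 1630/556 = 2.932.
L_1/L_2 = (R_1/R_2)²(T_1/T_2)⁴ = (2.00)²(2.932)⁴ = 295.5.
F_1/F_2 = (L_1/L_2)/(d_1/d_2)² = 295.5/(2.50)² = 47.27.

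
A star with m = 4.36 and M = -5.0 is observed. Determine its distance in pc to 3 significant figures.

m − M = 5 log₁₀(d/10 pc)
4.36 − (-5.0) = 9.36 = 5 log₁₀(d/10)
d = 10 × 10^(9.36/5) = 10 × 10^1.872 = 744.7 pc.

745 pc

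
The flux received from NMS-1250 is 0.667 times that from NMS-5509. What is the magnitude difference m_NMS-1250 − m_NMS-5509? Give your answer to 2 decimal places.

0.44

m_NMS-1250 − m_NMS-5509 = −2.5 log₁₀(F_NMS-1250/F_NMS-5509) = −2.5 log₁₀(0.667) = −2.5 × (-0.176) = 0.440.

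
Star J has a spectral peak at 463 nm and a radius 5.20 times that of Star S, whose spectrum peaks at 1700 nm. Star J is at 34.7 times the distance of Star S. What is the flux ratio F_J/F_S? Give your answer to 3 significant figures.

4.08

Wien's law: T_J/T_S = λ_S/λ_J = 1700/463 = 3.672.
L_J/L_S = (R_J/R_S)²(T_J/T_S)⁴ = (5.20)²(3.672)⁴ = 4914.
F_J/F_S = (L_J/L_S)/(d_J/d_S)² = 4914/(34.7)² = 4.081.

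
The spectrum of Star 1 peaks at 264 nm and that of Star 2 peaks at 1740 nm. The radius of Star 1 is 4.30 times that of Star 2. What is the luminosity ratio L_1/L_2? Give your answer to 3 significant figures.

3.49×10^4

Wien's law gives T ∝ 1/λ_max, so T_1/T_2 = λ_2/λ_1 = 1740/264 = 6.591.
Then L ∝ R²T⁴ gives L_1/L_2 = (4.30)² × (6.591)⁴ = 18.49 × 1887 = 3.489×10^4.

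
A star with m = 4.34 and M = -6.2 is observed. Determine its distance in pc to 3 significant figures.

m − M = 5 log₁₀(d/10 pc)
4.34 − (-6.2) = 10.54 = 5 log₁₀(d/10)
d = 10 × 10^(10.54/5) = 10 × 10^2.108 = 1282 pc.

1.28×10^3 pc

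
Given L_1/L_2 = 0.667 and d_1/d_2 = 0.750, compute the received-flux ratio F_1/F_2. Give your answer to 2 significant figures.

1.2

F = L/(4πd²), so F_1/F_2 = (L_1/L_2) / (d_1/d_2)²
= 0.667 / (0.750)² = 0.667 / 0.5625 = 1.186.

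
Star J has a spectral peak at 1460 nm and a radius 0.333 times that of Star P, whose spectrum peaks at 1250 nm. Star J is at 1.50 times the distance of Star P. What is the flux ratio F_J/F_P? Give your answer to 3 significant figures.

0.0265

Wien's law: T_J/T_P = λ_P/λ_J = 1250/1460 = 0.8562.
L_J/L_P = (R_J/R_P)²(T_J/T_P)⁴ = (0.333)²(0.8562)⁴ = 0.05958.
F_J/F_P = (L_J/L_P)/(d_J/d_P)² = 0.05958/(1.50)² = 0.02648.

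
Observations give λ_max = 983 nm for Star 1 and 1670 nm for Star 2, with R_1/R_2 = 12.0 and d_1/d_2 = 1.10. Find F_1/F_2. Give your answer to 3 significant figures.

Wien's law: T_1/T_2 = λ_2/λ_1 = 1670/983 = 1.699.
L_1/L_2 = (R_1/R_2)²(T_1/T_2)⁴ = (12.0)²(1.699)⁴ = 1200.
F_1/F_2 = (L_1/L_2)/(d_1/d_2)² = 1200/(1.10)² = 991.4.

991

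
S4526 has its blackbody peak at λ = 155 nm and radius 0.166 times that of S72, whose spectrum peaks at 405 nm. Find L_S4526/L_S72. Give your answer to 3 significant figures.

1.28

Wien's law gives T ∝ 1/λ_max, so T_S4526/T_S72 = λ_S72/λ_S4526 = 405/155 = 2.613.
Then L ∝ R²T⁴ gives L_S4526/L_S72 = (0.166)² × (2.613)⁴ = 0.02756 × 46.61 = 1.284.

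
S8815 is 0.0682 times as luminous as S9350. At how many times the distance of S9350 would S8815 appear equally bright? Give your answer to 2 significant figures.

0.26

Equal flux requires L_S8815/d_S8815² = L_S9350/d_S9350², so d_S8815/d_S9350 = √(L_S8815/L_S9350)
= √(0.0682) = 0.2612.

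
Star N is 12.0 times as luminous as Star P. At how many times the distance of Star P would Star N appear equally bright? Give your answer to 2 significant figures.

3.5

Equal flux requires L_N/d_N² = L_P/d_P², so d_N/d_P = √(L_N/L_P)
= √(12.0) = 3.464.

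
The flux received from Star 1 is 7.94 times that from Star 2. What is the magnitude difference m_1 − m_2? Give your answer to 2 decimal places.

m_1 − m_2 = −2.5 log₁₀(F_1/F_2) = −2.5 log₁₀(7.94) = −2.5 × (0.900) = -2.250.

-2.25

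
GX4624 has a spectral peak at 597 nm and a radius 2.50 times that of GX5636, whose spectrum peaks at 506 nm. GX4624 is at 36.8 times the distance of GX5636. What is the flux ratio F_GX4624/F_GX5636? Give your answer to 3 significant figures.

0.00238

Wien's law: T_GX4624/T_GX5636 = λ_GX5636/λ_GX4624 = 506/597 = 0.8476.
L_GX4624/L_GX5636 = (R_GX4624/R_GX5636)²(T_GX4624/T_GX5636)⁴ = (2.50)²(0.8476)⁴ = 3.225.
F_GX4624/F_GX5636 = (L_GX4624/L_GX5636)/(d_GX4624/d_GX5636)² = 3.225/(36.8)² = 0.002382.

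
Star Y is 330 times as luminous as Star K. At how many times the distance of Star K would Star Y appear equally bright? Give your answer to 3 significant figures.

Equal flux requires L_Y/d_Y² = L_K/d_K², so d_Y/d_K = √(L_Y/L_K)
= √(330) = 18.17.

18.2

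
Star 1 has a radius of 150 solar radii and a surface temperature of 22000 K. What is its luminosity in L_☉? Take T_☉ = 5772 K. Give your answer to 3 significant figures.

4.75×10^6 L_☉

L/L_☉ = (R/R_☉)² (T/T_☉)⁴ = (150)² × (22000/5772)⁴
       = 2.250×10^4 × (3.812)⁴ = 2.250×10^4 × 211.1 = 4.749×10^6.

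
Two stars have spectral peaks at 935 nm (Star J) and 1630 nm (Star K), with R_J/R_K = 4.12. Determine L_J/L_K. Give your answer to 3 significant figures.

Wien's law gives T ∝ 1/λ_max, so T_J/T_K = λ_K/λ_J = 1630/935 = 1.743.
Then L ∝ R²T⁴ gives L_J/L_K = (4.12)² × (1.743)⁴ = 16.97 × 9.236 = 156.8.

157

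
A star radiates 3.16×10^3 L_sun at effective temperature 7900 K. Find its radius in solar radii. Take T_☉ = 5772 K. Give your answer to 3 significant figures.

R/R_☉ = √(L/L_☉) / (T/T_☉)² = √(3.16×10^3) / (1.369)²
       = 56.21 / 1.873 = 30.01.

30.0 solar radii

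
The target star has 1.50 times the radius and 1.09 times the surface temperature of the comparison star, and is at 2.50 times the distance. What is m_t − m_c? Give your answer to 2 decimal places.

0.73

L_t/L_c = (1.50)²(1.09)⁴ = 3.176.
F_t/F_c = (L_t/L_c)/(d_t/d_c)² = 3.176/6.250 = 0.5082.
m_t − m_c = −2.5 log₁₀(0.5082) = 0.73.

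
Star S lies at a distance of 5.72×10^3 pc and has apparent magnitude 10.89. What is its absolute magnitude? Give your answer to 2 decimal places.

-2.90

M = m − 5 log₁₀(d/10 pc) = 10.89 − 5 log₁₀(5.72×10^3/10)
  = 10.89 − 5 × 2.757 = 10.89 − 13.79 = -2.90.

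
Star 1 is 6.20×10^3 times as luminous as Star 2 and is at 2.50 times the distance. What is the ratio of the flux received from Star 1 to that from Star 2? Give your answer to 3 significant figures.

992

F = L/(4πd²), so F_1/F_2 = (L_1/L_2) / (d_1/d_2)²
= 6.20×10^3 / (2.50)² = 6.20×10^3 / 6.250 = 992.0.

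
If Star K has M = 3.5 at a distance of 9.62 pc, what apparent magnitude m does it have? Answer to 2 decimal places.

3.42

m = M + 5 log₁₀(d/10 pc) = 3.5 + 5 log₁₀(9.62/10)
  = 3.5 + 5 × -0.017 = 3.5 + -0.08 = 3.42.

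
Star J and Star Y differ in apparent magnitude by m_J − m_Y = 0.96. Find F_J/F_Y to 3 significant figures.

F_J/F_Y = 10^(−(m_J − m_Y)/2.5) = 10^(-0.96/2.5) = 10^-0.384 = 0.4130.

0.413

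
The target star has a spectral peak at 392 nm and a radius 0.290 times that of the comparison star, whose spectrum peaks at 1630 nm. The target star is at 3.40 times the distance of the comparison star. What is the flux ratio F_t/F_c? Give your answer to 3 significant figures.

2.17

Wien's law: T_t/T_c = λ_c/λ_t = 1630/392 = 4.158.
L_t/L_c = (R_t/R_c)²(T_t/T_c)⁴ = (0.290)²(4.158)⁴ = 25.14.
F_t/F_c = (L_t/L_c)/(d_t/d_c)² = 25.14/(3.40)² = 2.175.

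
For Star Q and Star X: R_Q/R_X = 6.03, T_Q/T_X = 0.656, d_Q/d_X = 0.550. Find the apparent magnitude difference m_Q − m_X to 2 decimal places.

L_Q/L_X = (6.03)²(0.656)⁴ = 6.734.
F_Q/F_X = (L_Q/L_X)/(d_Q/d_X)² = 6.734/0.3025 = 22.26.
m_Q − m_X = −2.5 log₁₀(22.26) = -3.37.

-3.37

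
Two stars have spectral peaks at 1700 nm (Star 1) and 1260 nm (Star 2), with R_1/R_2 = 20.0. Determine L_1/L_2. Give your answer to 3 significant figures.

Wien's law gives T ∝ 1/λ_max, so T_1/T_2 = λ_2/λ_1 = 1260/1700 = 0.7412.
Then L ∝ R²T⁴ gives L_1/L_2 = (20.0)² × (0.7412)⁴ = 400.0 × 0.3018 = 120.7.

121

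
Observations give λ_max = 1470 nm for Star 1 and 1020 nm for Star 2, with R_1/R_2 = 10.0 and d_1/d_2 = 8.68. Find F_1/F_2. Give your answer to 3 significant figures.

Wien's law: T_1/T_2 = λ_2/λ_1 = 1020/1470 = 0.6939.
L_1/L_2 = (R_1/R_2)²(T_1/T_2)⁴ = (10.0)²(0.6939)⁴ = 23.18.
F_1/F_2 = (L_1/L_2)/(d_1/d_2)² = 23.18/(8.68)² = 0.3077.

0.308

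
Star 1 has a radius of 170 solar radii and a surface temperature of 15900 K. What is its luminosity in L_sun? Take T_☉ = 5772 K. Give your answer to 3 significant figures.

L/L_☉ = (R/R_☉)² (T/T_☉)⁴ = (170)² × (15900/5772)⁴
       = 2.890×10^4 × (2.755)⁴ = 2.890×10^4 × 57.58 = 1.664×10^6.

1.66×10^6 L_sun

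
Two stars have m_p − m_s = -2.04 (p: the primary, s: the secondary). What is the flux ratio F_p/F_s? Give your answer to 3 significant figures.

6.55

F_p/F_s = 10^(−(m_p − m_s)/2.5) = 10^(2.04/2.5) = 10^0.816 = 6.546.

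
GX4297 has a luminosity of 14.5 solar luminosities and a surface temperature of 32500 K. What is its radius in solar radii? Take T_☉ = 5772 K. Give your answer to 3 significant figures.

R/R_☉ = √(L/L_☉) / (T/T_☉)² = √(14.5) / (5.631)²
       = 3.808 / 31.70 = 0.1201.

0.120 solar radii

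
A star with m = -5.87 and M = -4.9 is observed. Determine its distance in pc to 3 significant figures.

m − M = 5 log₁₀(d/10 pc)
-5.87 − (-4.9) = -0.97 = 5 log₁₀(d/10)
d = 10 × 10^(-0.97/5) = 10 × 10^-0.194 = 6.397 pc.

6.40 pc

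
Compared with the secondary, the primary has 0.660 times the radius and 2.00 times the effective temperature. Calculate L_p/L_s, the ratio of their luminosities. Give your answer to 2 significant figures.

From the Stefan–Boltzmann law, L ∝ R²T⁴, so
L_p/L_s = (R_p/R_s)² (T_p/T_s)⁴ = (0.660)² × (2.00)⁴ = 0.4356 × 16.00 = 6.970.

7.0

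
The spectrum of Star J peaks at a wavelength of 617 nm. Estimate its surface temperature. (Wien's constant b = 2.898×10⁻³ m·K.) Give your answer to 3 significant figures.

T = b/λ_max = 2.898×10⁻³ / (617×10⁻⁹) = 4697 K.

4.70×10^3 K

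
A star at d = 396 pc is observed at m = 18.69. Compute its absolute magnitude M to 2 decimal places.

10.70

M = m − 5 log₁₀(d/10 pc) = 18.69 − 5 log₁₀(396/10)
  = 18.69 − 5 × 1.598 = 18.69 − 7.99 = 10.70.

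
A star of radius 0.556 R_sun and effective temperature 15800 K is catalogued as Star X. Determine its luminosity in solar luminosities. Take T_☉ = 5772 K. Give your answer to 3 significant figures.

17.4 solar luminosities

L/L_☉ = (R/R_☉)² (T/T_☉)⁴ = (0.556)² × (15800/5772)⁴
       = 0.3091 × (2.737)⁴ = 0.3091 × 56.15 = 17.36.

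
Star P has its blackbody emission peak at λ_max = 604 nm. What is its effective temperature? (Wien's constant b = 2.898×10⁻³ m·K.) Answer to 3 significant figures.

T = b/λ_max = 2.898×10⁻³ / (604×10⁻⁹) = 4798 K.

4.80×10^3 K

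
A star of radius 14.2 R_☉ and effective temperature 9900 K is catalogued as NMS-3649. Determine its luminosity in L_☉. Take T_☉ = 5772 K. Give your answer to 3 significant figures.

L/L_☉ = (R/R_☉)² (T/T_☉)⁴ = (14.2)² × (9900/5772)⁴
       = 201.6 × (1.715)⁴ = 201.6 × 8.654 = 1745.

1.75×10^3 L_☉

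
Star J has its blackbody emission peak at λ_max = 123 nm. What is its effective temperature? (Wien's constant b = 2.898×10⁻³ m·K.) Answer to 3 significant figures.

T = b/λ_max = 2.898×10⁻³ / (123×10⁻⁹) = 2.356×10^4 K.

2.36×10^4 K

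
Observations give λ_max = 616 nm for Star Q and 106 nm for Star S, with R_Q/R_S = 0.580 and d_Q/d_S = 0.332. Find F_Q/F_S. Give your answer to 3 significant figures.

Wien's law: T_Q/T_S = λ_S/λ_Q = 106/616 = 0.1721.
L_Q/L_S = (R_Q/R_S)²(T_Q/T_S)⁴ = (0.580)²(0.1721)⁴ = 2.950×10^-4.
F_Q/F_S = (L_Q/L_S)/(d_Q/d_S)² = 2.950×10^-4/(0.332)² = 0.002676.

0.00268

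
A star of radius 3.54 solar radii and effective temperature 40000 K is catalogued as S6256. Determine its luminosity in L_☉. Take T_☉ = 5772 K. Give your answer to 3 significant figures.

L/L_☉ = (R/R_☉)² (T/T_☉)⁴ = (3.54)² × (40000/5772)⁴
       = 12.53 × (6.930)⁴ = 12.53 × 2306 = 2.890×10^4.

2.89×10^4 L_☉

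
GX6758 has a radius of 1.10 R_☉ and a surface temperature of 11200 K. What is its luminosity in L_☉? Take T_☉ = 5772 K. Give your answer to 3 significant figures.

L/L_☉ = (R/R_☉)² (T/T_☉)⁴ = (1.10)² × (11200/5772)⁴
       = 1.210 × (1.940)⁴ = 1.210 × 14.18 = 17.15.

17.2 L_☉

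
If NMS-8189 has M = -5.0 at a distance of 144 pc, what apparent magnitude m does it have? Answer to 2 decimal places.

0.79

m = M + 5 log₁₀(d/10 pc) = -5.0 + 5 log₁₀(144/10)
  = -5.0 + 5 × 1.158 = -5.0 + 5.79 = 0.79.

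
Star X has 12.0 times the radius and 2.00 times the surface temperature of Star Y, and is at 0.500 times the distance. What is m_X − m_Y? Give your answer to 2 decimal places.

-9.91

L_X/L_Y = (12.0)²(2.00)⁴ = 2304.
F_X/F_Y = (L_X/L_Y)/(d_X/d_Y)² = 2304/0.2500 = 9216.
m_X − m_Y = −2.5 log₁₀(9216) = -9.91.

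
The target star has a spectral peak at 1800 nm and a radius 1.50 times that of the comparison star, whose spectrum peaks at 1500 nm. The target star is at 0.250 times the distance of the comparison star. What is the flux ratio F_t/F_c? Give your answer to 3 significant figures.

17.4

Wien's law: T_t/T_c = λ_c/λ_t = 1500/1800 = 0.8333.
L_t/L_c = (R_t/R_c)²(T_t/T_c)⁴ = (1.50)²(0.8333)⁴ = 1.085.
F_t/F_c = (L_t/L_c)/(d_t/d_c)² = 1.085/(0.250)² = 17.36.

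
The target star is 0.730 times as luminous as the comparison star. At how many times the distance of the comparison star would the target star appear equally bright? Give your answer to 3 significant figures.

Equal flux requires L_t/d_t² = L_c/d_c², so d_t/d_c = √(L_t/L_c)
= √(0.730) = 0.8544.

0.854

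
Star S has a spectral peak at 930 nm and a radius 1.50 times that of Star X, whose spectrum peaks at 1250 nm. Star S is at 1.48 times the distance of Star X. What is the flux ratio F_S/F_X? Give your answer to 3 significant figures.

Wien's law: T_S/T_X = λ_X/λ_S = 1250/930 = 1.344.
L_S/L_X = (R_S/R_X)²(T_S/T_X)⁴ = (1.50)²(1.344)⁴ = 7.343.
F_S/F_X = (L_S/L_X)/(d_S/d_X)² = 7.343/(1.48)² = 3.352.

3.35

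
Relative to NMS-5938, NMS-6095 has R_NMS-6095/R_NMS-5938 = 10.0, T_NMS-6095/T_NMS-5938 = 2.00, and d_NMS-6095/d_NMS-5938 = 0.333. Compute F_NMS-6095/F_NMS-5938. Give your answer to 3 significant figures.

L_NMS-6095/L_NMS-5938 = (R_NMS-6095/R_NMS-5938)²(T_NMS-6095/T_NMS-5938)⁴ = (10.0)² × (2.00)⁴ = 1600.
F_NMS-6095/F_NMS-5938 = (L_NMS-6095/L_NMS-5938)/(d_NMS-6095/d_NMS-5938)² = 1600 / (0.333)² = 1.443×10^4.

1.44×10^4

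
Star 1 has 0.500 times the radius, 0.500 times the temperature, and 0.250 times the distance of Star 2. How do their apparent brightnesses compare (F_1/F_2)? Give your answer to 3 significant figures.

L_1/L_2 = (R_1/R_2)²(T_1/T_2)⁴ = (0.500)² × (0.500)⁴ = 0.01562.
F_1/F_2 = (L_1/L_2)/(d_1/d_2)² = 0.01562 / (0.250)² = 0.2500.

0.250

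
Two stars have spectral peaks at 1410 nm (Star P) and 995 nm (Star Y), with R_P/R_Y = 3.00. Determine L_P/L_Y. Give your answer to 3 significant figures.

2.23

Wien's law gives T ∝ 1/λ_max, so T_P/T_Y = λ_Y/λ_P = 995/1410 = 0.7057.
Then L ∝ R²T⁴ gives L_P/L_Y = (3.00)² × (0.7057)⁴ = 9.000 × 0.2480 = 2.232.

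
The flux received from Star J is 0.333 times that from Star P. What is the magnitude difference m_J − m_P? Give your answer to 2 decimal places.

1.19

m_J − m_P = −2.5 log₁₀(F_J/F_P) = −2.5 log₁₀(0.333) = −2.5 × (-0.478) = 1.194.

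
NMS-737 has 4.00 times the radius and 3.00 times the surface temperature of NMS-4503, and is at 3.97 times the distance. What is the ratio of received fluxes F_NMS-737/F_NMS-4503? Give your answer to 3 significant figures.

L_NMS-737/L_NMS-4503 = (R_NMS-737/R_NMS-4503)²(T_NMS-737/T_NMS-4503)⁴ = (4.00)² × (3.00)⁴ = 1296.
F_NMS-737/F_NMS-4503 = (L_NMS-737/L_NMS-4503)/(d_NMS-737/d_NMS-4503)² = 1296 / (3.97)² = 82.23.

82.2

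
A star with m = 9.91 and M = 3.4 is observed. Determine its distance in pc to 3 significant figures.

m − M = 5 log₁₀(d/10 pc)
9.91 − (3.4) = 6.51 = 5 log₁₀(d/10)
d = 10 × 10^(6.51/5) = 10 × 10^1.302 = 200.4 pc.

200 pc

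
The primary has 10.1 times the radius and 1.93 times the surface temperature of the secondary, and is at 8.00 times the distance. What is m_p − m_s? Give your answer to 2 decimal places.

L_p/L_s = (10.1)²(1.93)⁴ = 1415.
F_p/F_s = (L_p/L_s)/(d_p/d_s)² = 1415/64.00 = 22.12.
m_p − m_s = −2.5 log₁₀(22.12) = -3.36.

-3.36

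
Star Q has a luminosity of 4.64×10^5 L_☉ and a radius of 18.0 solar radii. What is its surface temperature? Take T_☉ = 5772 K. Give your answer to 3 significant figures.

T/T_☉ = (L/L_☉)^(1/4) / (R/R_☉)^(1/2)
T = 5772 × (4.64×10^5)^(1/4) / √(18.0) = 5772 × 26.10 / 4.243 = 3.551×10^4 K.

3.55×10^4 K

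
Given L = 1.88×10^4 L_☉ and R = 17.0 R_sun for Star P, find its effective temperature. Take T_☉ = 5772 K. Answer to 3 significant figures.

T/T_☉ = (L/L_☉)^(1/4) / (R/R_☉)^(1/2)
T = 5772 × (1.88×10^4)^(1/4) / √(17.0) = 5772 × 11.71 / 4.123 = 1.639×10^4 K.

1.64×10^4 K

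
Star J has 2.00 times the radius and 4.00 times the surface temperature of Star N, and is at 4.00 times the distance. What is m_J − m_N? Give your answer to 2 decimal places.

-4.52

L_J/L_N = (2.00)²(4.00)⁴ = 1024.
F_J/F_N = (L_J/L_N)/(d_J/d_N)² = 1024/16.00 = 64.00.
m_J − m_N = −2.5 log₁₀(64.00) = -4.52.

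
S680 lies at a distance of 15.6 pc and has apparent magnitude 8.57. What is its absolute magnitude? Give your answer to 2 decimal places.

M = m − 5 log₁₀(d/10 pc) = 8.57 − 5 log₁₀(15.6/10)
  = 8.57 − 5 × 0.193 = 8.57 − 0.97 = 7.60.

7.60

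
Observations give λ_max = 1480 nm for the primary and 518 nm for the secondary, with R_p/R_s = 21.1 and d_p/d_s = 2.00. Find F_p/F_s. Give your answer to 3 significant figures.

1.67

Wien's law: T_p/T_s = λ_s/λ_p = 518/1480 = 0.3500.
L_p/L_s = (R_p/R_s)²(T_p/T_s)⁴ = (21.1)²(0.3500)⁴ = 6.681.
F_p/F_s = (L_p/L_s)/(d_p/d_s)² = 6.681/(2.00)² = 1.670.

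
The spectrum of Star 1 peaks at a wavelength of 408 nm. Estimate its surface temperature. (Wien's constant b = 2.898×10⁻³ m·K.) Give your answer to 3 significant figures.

T = b/λ_max = 2.898×10⁻³ / (408×10⁻⁹) = 7103 K.

7.10×10^3 K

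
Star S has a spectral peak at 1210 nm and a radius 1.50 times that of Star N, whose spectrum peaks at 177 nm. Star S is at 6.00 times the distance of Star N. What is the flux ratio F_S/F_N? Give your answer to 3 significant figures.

Wien's law: T_S/T_N = λ_N/λ_S = 177/1210 = 0.1463.
L_S/L_N = (R_S/R_N)²(T_S/T_N)⁴ = (1.50)²(0.1463)⁴ = 0.001030.
F_S/F_N = (L_S/L_N)/(d_S/d_N)² = 0.001030/(6.00)² = 2.862×10^-5.

2.86×10^-5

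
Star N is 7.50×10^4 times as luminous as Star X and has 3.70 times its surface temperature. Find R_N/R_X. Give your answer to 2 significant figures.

L ∝ R²T⁴ gives R ∝ √L / T², so
R_N/R_X = √(7.50×10^4) / (3.70)² = 273.9 / 13.69 = 20.00.

20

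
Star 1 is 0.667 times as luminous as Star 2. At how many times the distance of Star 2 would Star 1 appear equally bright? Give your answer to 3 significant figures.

0.817

Equal flux requires L_1/d_1² = L_2/d_2², so d_1/d_2 = √(L_1/L_2)
= √(0.667) = 0.8167.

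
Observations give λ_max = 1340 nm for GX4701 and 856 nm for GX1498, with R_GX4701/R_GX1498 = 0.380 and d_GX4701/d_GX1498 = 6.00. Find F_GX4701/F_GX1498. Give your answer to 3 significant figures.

Wien's law: T_GX4701/T_GX1498 = λ_GX1498/λ_GX4701 = 856/1340 = 0.6388.
L_GX4701/L_GX1498 = (R_GX4701/R_GX1498)²(T_GX4701/T_GX1498)⁴ = (0.380)²(0.6388)⁴ = 0.02405.
F_GX4701/F_GX1498 = (L_GX4701/L_GX1498)/(d_GX4701/d_GX1498)² = 0.02405/(6.00)² = 6.679×10^-4.

6.68×10^-4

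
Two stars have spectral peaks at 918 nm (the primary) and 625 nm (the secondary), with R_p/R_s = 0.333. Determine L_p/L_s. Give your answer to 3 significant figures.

0.0238

Wien's law gives T ∝ 1/λ_max, so T_p/T_s = λ_s/λ_p = 625/918 = 0.6808.
Then L ∝ R²T⁴ gives L_p/L_s = (0.333)² × (0.6808)⁴ = 0.1109 × 0.2149 = 0.02383.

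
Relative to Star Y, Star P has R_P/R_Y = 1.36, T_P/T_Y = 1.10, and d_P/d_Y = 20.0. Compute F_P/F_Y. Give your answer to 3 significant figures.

L_P/L_Y = (R_P/R_Y)²(T_P/T_Y)⁴ = (1.36)² × (1.10)⁴ = 2.708.
F_P/F_Y = (L_P/L_Y)/(d_P/d_Y)² = 2.708 / (20.0)² = 0.006770.

0.00677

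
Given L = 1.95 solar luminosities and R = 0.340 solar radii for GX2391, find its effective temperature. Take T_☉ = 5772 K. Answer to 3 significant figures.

1.17×10^4 K

T/T_☉ = (L/L_☉)^(1/4) / (R/R_☉)^(1/2)
T = 5772 × (1.95)^(1/4) / √(0.340) = 5772 × 1.182 / 0.5831 = 1.170×10^4 K.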